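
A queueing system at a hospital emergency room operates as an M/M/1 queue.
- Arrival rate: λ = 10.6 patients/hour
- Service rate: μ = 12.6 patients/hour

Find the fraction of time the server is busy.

Server utilization: ρ = λ/μ
ρ = 10.6/12.6 = 0.8413
The server is busy 84.13% of the time.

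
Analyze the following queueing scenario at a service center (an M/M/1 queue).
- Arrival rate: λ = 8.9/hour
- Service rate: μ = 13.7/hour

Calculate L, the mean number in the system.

ρ = λ/μ = 8.9/13.7 = 0.6496
For M/M/1: L = λ/(μ-λ)
L = 8.9/(13.7-8.9) = 8.9/4.80
L = 1.8542 customers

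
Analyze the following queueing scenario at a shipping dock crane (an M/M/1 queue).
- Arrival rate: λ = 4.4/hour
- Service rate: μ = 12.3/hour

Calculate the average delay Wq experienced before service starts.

First, compute utilization: ρ = λ/μ = 4.4/12.3 = 0.3577
For M/M/1: Wq = λ/(μ(μ-λ))
Wq = 4.4/(12.3 × (12.3-4.4))
Wq = 4.4/(12.3 × 7.90)
Wq = 0.04528 hours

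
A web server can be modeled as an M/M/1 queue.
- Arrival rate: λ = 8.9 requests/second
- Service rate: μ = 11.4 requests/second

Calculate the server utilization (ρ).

Server utilization: ρ = λ/μ
ρ = 8.9/11.4 = 0.7807
The server is busy 78.07% of the time.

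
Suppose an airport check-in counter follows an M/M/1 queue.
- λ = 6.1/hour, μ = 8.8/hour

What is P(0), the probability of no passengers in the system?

ρ = λ/μ = 6.1/8.8 = 0.6932
P(0) = 1 - ρ = 1 - 0.6932 = 0.3068
The server is idle 30.68% of the time.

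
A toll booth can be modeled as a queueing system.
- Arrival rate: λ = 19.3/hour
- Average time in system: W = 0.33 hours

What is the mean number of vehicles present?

Little's Law: L = λW
L = 19.3 × 0.33 = 6.3690 vehicles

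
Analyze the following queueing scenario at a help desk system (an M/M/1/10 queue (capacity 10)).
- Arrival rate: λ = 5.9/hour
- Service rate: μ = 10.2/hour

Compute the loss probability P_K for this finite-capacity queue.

ρ = λ/μ = 5.9/10.2 = 0.57843
P₀ = (1-ρ)/(1-ρ^(K+1)) = (1-0.57843)/(1-0.57843^11) = 0.4216/0.9976 = 0.4226
P_K = P₀×ρ^K = 0.4226 × 0.57843^10 = 0.4226 × 0.004193 = 0.001772
Blocking probability = 0.18%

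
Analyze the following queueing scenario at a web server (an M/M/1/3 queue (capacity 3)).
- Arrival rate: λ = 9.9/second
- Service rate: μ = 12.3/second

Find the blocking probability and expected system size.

ρ = λ/μ = 9.9/12.3 = 0.80488
P₀ = (1-ρ)/(1-ρ^(K+1)) = (1-0.80488)/(1-0.80488^4) = 0.1951/0.5803 = 0.3362
P_K = P₀×ρ^K = 0.3362 × 0.80488^3 = 0.3362 × 0.5214 = 0.1753
Blocking probability P_3 = 0.1753 (17.53%)
L = ρ[1 - (K+1)ρ^K + Kρ^(K+1)] / [(1-ρ)(1-ρ^(K+1))]
L = 0.80488 × (1 - 4×0.52143 + 3×0.41969) / ((1 - 0.80488) × (1 - 0.41969)) = 1.2322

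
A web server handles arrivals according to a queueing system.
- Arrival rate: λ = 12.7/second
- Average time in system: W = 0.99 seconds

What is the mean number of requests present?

Little's Law: L = λW
L = 12.7 × 0.99 = 12.5730 requests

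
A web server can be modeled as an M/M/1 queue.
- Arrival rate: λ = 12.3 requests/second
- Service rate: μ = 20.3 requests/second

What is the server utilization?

Server utilization: ρ = λ/μ
ρ = 12.3/20.3 = 0.6059
The server is busy 60.59% of the time.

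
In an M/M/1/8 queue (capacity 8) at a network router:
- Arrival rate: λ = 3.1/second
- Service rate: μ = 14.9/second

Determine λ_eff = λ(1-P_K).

ρ = λ/μ = 3.1/14.9 = 0.208054
P₀ = (1-ρ)/(1-ρ^(K+1)) = (1-0.208054)/(1-0.208054^9) = 0.7919/1.0000 = 0.7919
P_K = P₀×ρ^K = 0.7919 × 0.208054^8 = 0.7919 × 0.000003511 = 0.000002780
λ_eff = λ(1-P_K) = 3.1 × (1 - 0.000002780) = 3.1 × 1.0000 = 3.1000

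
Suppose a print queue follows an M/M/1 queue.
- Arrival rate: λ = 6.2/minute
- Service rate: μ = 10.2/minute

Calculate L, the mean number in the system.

ρ = λ/μ = 6.2/10.2 = 0.6078
For M/M/1: L = λ/(μ-λ)
L = 6.2/(10.2-6.2) = 6.2/4.00
L = 1.5500 jobs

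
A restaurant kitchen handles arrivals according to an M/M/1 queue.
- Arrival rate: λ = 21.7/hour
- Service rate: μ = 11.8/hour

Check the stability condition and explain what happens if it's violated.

Stability requires ρ = λ/(cμ) < 1
ρ = 21.7/(1 × 11.8) = 21.7/11.80 = 1.8390
Since 1.8390 ≥ 1, the system is UNSTABLE.
Queue grows without bound. Need μ > λ = 21.7.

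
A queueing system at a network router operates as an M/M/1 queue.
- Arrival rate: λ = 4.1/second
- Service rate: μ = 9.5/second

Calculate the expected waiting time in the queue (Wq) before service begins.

First, compute utilization: ρ = λ/μ = 4.1/9.5 = 0.4316
For M/M/1: Wq = λ/(μ(μ-λ))
Wq = 4.1/(9.5 × (9.5-4.1))
Wq = 4.1/(9.5 × 5.40)
Wq = 0.07992 seconds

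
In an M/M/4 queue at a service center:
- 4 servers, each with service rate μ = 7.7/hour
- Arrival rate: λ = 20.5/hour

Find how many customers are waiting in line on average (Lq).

Traffic intensity: ρ = λ/(cμ) = 20.5/(4×7.7) = 0.6656
Since ρ = 0.6656 < 1, system is stable.
Offered load a = λ/μ = cρ = 20.5/7.7 = 2.6623
P₀ = [ Σₙ₌₀^3 aⁿ/n! + a^4/(4!(1-ρ)) ]⁻¹
Σ = a^0/0! + a^1/1! + a^2/2! + a^3/3! = 1.00000 + 2.66234 + 3.54402 + 3.14513 = 10.3515
a^4/(4!(1-ρ)) = 50.2403/(24 × 0.334416) = 6.2597
P₀ = 1/(10.3515 + 6.2597) = 0.06020
Lq = P₀·a^4·ρ / (4!(1-ρ)²) = 0.060200 × 50.2403 × 0.66558 / (24 × 0.11183) = 0.7500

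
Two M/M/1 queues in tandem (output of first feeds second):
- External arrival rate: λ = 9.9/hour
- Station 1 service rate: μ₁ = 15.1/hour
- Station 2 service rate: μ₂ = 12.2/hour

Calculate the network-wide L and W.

By Jackson's theorem, each station behaves as independent M/M/1.
Station 1: ρ₁ = 9.9/15.1 = 0.6556, L₁ = ρ₁/(1-ρ₁) = λ/(μ₁-λ) = 9.9/5.20 = 1.90385
Station 2: ρ₂ = 9.9/12.2 = 0.8115, L₂ = ρ₂/(1-ρ₂) = λ/(μ₂-λ) = 9.9/2.30 = 4.30435
Total: L = L₁ + L₂ = 1.90385 + 4.30435 = 6.2082
W = L/λ = 6.2082/9.9 = 0.6271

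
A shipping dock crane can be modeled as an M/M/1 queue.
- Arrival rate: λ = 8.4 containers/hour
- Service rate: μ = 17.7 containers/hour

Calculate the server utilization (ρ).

Server utilization: ρ = λ/μ
ρ = 8.4/17.7 = 0.4746
The server is busy 47.46% of the time.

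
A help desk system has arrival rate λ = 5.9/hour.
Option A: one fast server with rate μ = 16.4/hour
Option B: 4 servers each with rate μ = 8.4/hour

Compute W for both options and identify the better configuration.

Option A: single server μ = 16.4 (M/M/1)
  ρ_A = 5.9/16.4 = 0.3598
  W_A = 1/(μ-λ) = 1/(16.4-5.9) = 1/10.50 = 0.09524

Option B: 4 servers μ = 8.4 (M/M/4)
  ρ_B = λ/(cμ) = 5.9/(4×8.4) = 0.1756
  Offered load a = λ/μ = cρ = 5.9/8.4 = 0.7024
  P₀ = [ Σₙ₌₀^3 aⁿ/n! + a^4/(4!(1-ρ)) ]⁻¹
  Σ = a^0/0! + a^1/1! + a^2/2! + a^3/3! = 1.0000 + 0.70238 + 0.24667 + 0.057752 = 2.0068
  a^4/(4!(1-ρ)) = 0.2434/(24 × 0.8244) = 0.01230
  P₀ = 1/(2.0068 + 0.01230) = 0.4953
  Lq = P₀·a^4·ρ / (4!(1-ρ)²) = 0.4953 × 0.2434 × 0.1756 / (24 × 0.6796) = 0.001298
  Wq_B = Lq/λ = 0.00129764/5.9 = 0.00021994
  W_B = Wq_B + 1/μ = 0.00021994 + 0.11905 = 0.1193

Since W_A = 0.09524 < W_B = 0.1193, Option A (single fast server) has the shorter time in system.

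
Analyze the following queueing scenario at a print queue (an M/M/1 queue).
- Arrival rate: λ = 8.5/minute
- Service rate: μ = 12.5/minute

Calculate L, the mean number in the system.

ρ = λ/μ = 8.5/12.5 = 0.6800
For M/M/1: L = λ/(μ-λ)
L = 8.5/(12.5-8.5) = 8.5/4.00
L = 2.1250 jobs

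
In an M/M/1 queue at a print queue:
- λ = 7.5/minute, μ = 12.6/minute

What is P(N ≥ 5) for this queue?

ρ = λ/μ = 7.5/12.6 = 0.59524
P(N ≥ n) = ρⁿ
P(N ≥ 5) = 0.59524^5
P(N ≥ 5) = 0.07472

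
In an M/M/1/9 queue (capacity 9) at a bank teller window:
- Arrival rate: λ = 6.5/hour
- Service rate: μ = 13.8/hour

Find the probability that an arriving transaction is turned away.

ρ = λ/μ = 6.5/13.8 = 0.47101
P₀ = (1-ρ)/(1-ρ^(K+1)) = (1-0.47101)/(1-0.47101^10) = 0.5290/0.9995 = 0.5293
P_K = P₀×ρ^K = 0.5293 × 0.47101^9 = 0.5293 × 0.001141 = 0.0006039
Blocking probability = 0.06039%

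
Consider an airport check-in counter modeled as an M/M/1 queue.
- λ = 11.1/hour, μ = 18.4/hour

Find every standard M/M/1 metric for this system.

Step 1: ρ = λ/μ = 11.1/18.4 = 0.6033
Step 2: L = λ/(μ-λ) = 11.1/7.30 = 1.5205
Step 3: Lq = λ²/(μ(μ-λ)) = 123.21/(18.4×7.30) = 0.9173
Step 4: W = 1/(μ-λ) = 1/7.30 = 0.136986
Step 5: Wq = λ/(μ(μ-λ)) = 11.1/(18.4×7.30) = 0.08264
Step 6: P(0) = 1-ρ = 0.3967
Verify: L = λW = 11.1×0.136986 = 1.5205 ✔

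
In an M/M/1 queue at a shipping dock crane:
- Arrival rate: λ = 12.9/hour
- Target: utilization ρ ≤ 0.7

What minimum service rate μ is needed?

ρ = λ/μ, so μ = λ/ρ
μ ≥ 12.9/0.7 = 18.4286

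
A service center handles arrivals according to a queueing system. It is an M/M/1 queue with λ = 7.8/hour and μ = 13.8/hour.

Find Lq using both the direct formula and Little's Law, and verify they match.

Method 1 (direct): Lq = λ²/(μ(μ-λ)) = 60.84/(13.8 × 6.00) = 0.7348

Method 2 (Little's Law):
W = 1/(μ-λ) = 1/6.00 = 0.166667
Wq = W - 1/μ = 0.166667 - 0.0724638 = 0.09420
Lq = λWq = 7.8 × 0.09420 = 0.7348 ✔ (matches Method 1)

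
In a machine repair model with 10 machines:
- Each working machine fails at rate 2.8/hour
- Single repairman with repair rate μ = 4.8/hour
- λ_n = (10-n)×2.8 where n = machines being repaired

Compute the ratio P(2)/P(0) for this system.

P(2)/P(0) = ∏_{i=0}^{2-1} λ_i/μ_{i+1}
= (10-0)×2.8/4.8 × (10-1)×2.8/4.8
= 30.6250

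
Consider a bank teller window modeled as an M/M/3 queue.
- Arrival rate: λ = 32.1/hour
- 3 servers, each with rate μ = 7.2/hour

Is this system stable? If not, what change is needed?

Stability requires ρ = λ/(cμ) < 1
ρ = 32.1/(3 × 7.2) = 32.1/21.60 = 1.4861
Since 1.4861 ≥ 1, the system is UNSTABLE.
Need c > λ/μ = 32.1/7.2 = 4.46.
Minimum servers needed: c = 5.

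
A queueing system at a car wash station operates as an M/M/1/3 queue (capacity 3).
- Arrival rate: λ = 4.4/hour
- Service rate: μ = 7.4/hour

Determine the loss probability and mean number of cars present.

ρ = λ/μ = 4.4/7.4 = 0.5946
P₀ = (1-ρ)/(1-ρ^(K+1)) = (1-0.5946)/(1-0.5946^4) = 0.4054/0.8750 = 0.4633
P_K = P₀×ρ^K = 0.46331 × 0.5946^3 = 0.46331 × 0.21022 = 0.09740
Blocking probability P_3 = 0.09740 (9.74%)
L = ρ[1 - (K+1)ρ^K + Kρ^(K+1)] / [(1-ρ)(1-ρ^(K+1))]
L = 0.5946 × (1 - 4×0.21022 + 3×0.12500) / ((1 - 0.5946) × (1 - 0.12500)) = 0.8953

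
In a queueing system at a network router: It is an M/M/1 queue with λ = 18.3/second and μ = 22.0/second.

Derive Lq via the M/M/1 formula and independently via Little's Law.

Method 1 (direct): Lq = λ²/(μ(μ-λ)) = 334.89/(22.0 × 3.70) = 4.1141

Method 2 (Little's Law):
W = 1/(μ-λ) = 1/3.70 = 0.270270
Wq = W - 1/μ = 0.270270 - 0.0454545 = 0.224816
Lq = λWq = 18.3 × 0.224816 = 4.1141 ✔ (matches Method 1)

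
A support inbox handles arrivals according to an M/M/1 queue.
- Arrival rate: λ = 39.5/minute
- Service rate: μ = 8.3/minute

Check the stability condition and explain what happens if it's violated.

Stability requires ρ = λ/(cμ) < 1
ρ = 39.5/(1 × 8.3) = 39.5/8.30 = 4.7590
Since 4.7590 ≥ 1, the system is UNSTABLE.
Queue grows without bound. Need μ > λ = 39.5.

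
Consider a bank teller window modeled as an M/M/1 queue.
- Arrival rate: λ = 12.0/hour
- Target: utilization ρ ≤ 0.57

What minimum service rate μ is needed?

ρ = λ/μ, so μ = λ/ρ
μ ≥ 12.0/0.57 = 21.0526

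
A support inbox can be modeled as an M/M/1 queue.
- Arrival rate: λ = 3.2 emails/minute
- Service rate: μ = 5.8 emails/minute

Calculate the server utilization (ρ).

Server utilization: ρ = λ/μ
ρ = 3.2/5.8 = 0.5517
The server is busy 55.17% of the time.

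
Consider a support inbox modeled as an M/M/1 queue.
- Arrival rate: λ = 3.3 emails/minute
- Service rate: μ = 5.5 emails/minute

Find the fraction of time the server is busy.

Server utilization: ρ = λ/μ
ρ = 3.3/5.5 = 0.6000
The server is busy 60.00% of the time.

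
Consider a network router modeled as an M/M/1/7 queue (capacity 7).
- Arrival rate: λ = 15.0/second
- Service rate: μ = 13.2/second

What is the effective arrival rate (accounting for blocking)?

ρ = λ/μ = 15.0/13.2 = 1.13636
P₀ = (1-ρ)/(1-ρ^(K+1)) = (1-1.13636)/(1-1.13636^8) = -0.136360/-1.78053 = 0.07658
P_K = P₀×ρ^K = 0.07658 × 1.13636^7 = 0.07658 × 2.4469 = 0.1874
λ_eff = λ(1-P_K) = 15.0 × (1 - 0.187393) = 15.0 × 0.812607 = 12.1891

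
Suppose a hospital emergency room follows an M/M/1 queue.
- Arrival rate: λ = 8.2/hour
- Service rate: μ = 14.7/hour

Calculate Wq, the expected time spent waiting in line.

First, compute utilization: ρ = λ/μ = 8.2/14.7 = 0.5578
For M/M/1: Wq = λ/(μ(μ-λ))
Wq = 8.2/(14.7 × (14.7-8.2))
Wq = 8.2/(14.7 × 6.50)
Wq = 0.08582 hours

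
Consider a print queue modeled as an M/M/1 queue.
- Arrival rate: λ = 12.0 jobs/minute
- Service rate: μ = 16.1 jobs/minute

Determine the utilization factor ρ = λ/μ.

Server utilization: ρ = λ/μ
ρ = 12.0/16.1 = 0.7453
The server is busy 74.53% of the time.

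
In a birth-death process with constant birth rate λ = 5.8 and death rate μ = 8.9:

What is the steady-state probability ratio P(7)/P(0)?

For constant rates: P(n)/P(0) = (λ/μ)^n
P(7)/P(0) = (5.8/8.9)^7 = 0.65169^7 = 0.04992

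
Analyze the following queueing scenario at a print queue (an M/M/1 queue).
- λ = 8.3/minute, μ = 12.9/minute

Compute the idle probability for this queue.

ρ = λ/μ = 8.3/12.9 = 0.6434
P(0) = 1 - ρ = 1 - 0.6434 = 0.3566
The server is idle 35.66% of the time.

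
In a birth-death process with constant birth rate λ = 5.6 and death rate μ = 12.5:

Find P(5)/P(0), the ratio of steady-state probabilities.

For constant rates: P(n)/P(0) = (λ/μ)^n
P(5)/P(0) = (5.6/12.5)^5 = 0.4480^5 = 0.01805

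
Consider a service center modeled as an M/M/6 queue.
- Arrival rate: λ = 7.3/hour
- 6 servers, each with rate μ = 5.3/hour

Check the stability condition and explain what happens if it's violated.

Stability requires ρ = λ/(cμ) < 1
ρ = 7.3/(6 × 5.3) = 7.3/31.80 = 0.2296
Since 0.2296 < 1, the system is STABLE.
The servers are busy 22.96% of the time.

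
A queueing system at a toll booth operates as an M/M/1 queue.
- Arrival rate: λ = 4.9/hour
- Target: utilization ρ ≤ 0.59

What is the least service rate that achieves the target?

ρ = λ/μ, so μ = λ/ρ
μ ≥ 4.9/0.59 = 8.3051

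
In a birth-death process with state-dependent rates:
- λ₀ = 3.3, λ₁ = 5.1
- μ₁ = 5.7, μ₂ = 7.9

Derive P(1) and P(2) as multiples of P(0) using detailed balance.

Balance equations:
State 0: λ₀P₀ = μ₁P₁ → P₁ = (λ₀/μ₁)P₀ = (3.3/5.7)P₀ = 0.5789P₀
State 1: P₂ = (λ₀λ₁)/(μ₁μ₂)P₀ = (3.3×5.1)/(5.7×7.9)P₀ = 0.3738P₀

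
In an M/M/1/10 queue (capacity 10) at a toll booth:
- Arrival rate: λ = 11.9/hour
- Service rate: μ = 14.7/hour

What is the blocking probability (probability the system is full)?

ρ = λ/μ = 11.9/14.7 = 0.80952
P₀ = (1-ρ)/(1-ρ^(K+1)) = (1-0.80952)/(1-0.80952^11) = 0.19048/0.90216 = 0.2111
P_K = P₀×ρ^K = 0.2111 × 0.80952^10 = 0.2111 × 0.1209 = 0.02552
Blocking probability = 2.55%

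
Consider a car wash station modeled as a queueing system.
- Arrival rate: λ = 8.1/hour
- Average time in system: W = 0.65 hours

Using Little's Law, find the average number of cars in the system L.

Little's Law: L = λW
L = 8.1 × 0.65 = 5.2650 cars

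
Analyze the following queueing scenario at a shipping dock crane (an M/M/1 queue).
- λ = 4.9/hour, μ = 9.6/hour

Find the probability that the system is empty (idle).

ρ = λ/μ = 4.9/9.6 = 0.5104
P(0) = 1 - ρ = 1 - 0.5104 = 0.4896
The server is idle 48.96% of the time.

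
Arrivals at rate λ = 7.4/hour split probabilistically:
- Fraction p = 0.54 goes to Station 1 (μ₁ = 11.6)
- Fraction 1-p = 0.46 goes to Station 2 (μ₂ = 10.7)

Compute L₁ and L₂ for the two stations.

Effective rates: λ₁ = 7.4×0.54 = 3.996, λ₂ = 7.4×0.46 = 3.404
Station 1: ρ₁ = 3.996/11.6 = 0.34448, L₁ = ρ₁/(1-ρ₁) = 0.34448/(1-0.34448) = 0.5255
Station 2: ρ₂ = 3.404/10.7 = 0.31813, L₂ = ρ₂/(1-ρ₂) = 0.31813/(1-0.31813) = 0.4666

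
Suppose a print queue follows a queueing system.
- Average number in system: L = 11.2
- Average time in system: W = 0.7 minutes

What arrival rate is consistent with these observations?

Little's Law: L = λW, so λ = L/W
λ = 11.2/0.7 = 16.0000 jobs/minute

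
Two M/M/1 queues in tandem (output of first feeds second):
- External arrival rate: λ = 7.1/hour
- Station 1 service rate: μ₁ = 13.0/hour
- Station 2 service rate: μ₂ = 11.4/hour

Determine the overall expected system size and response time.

By Jackson's theorem, each station behaves as independent M/M/1.
Station 1: ρ₁ = 7.1/13.0 = 0.5462, L₁ = ρ₁/(1-ρ₁) = λ/(μ₁-λ) = 7.1/5.90 = 1.20339
Station 2: ρ₂ = 7.1/11.4 = 0.6228, L₂ = ρ₂/(1-ρ₂) = λ/(μ₂-λ) = 7.1/4.30 = 1.65116
Total: L = L₁ + L₂ = 1.20339 + 1.65116 = 2.85455
W = L/λ = 2.85455/7.1 = 0.4020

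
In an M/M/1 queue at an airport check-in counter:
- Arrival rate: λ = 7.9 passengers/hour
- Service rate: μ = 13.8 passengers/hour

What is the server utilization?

Server utilization: ρ = λ/μ
ρ = 7.9/13.8 = 0.5725
The server is busy 57.25% of the time.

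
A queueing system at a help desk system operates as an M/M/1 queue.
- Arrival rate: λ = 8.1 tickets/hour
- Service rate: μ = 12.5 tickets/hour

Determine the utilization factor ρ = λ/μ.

Server utilization: ρ = λ/μ
ρ = 8.1/12.5 = 0.6480
The server is busy 64.80% of the time.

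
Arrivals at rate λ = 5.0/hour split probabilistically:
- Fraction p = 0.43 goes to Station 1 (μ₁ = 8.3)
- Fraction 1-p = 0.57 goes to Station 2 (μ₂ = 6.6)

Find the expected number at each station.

Effective rates: λ₁ = 5.0×0.43 = 2.15, λ₂ = 5.0×0.57 = 2.85
Station 1: ρ₁ = 2.15/8.3 = 0.25904, L₁ = ρ₁/(1-ρ₁) = 0.25904/(1-0.25904) = 0.3496
Station 2: ρ₂ = 2.85/6.6 = 0.43182, L₂ = ρ₂/(1-ρ₂) = 0.43182/(1-0.43182) = 0.7600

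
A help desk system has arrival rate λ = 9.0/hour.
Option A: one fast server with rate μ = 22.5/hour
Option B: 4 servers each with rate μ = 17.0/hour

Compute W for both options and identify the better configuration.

Option A: single server μ = 22.5 (M/M/1)
  ρ_A = 9.0/22.5 = 0.4000
  W_A = 1/(μ-λ) = 1/(22.5-9.0) = 1/13.50 = 0.07407

Option B: 4 servers μ = 17.0 (M/M/4)
  ρ_B = λ/(cμ) = 9.0/(4×17.0) = 0.1324
  Offered load a = λ/μ = cρ = 9.0/17.0 = 0.5294
  P₀ = [ Σₙ₌₀^3 aⁿ/n! + a^4/(4!(1-ρ)) ]⁻¹
  Σ = a^0/0! + a^1/1! + a^2/2! + a^3/3! = 1.0000 + 0.52941 + 0.14014 + 0.024730 = 1.6943
  a^4/(4!(1-ρ)) = 0.078555/(24 × 0.86765) = 0.003772
  P₀ = 1/(1.6943 + 0.003772) = 0.5889
  Lq = P₀·a^4·ρ / (4!(1-ρ)²) = 0.58891 × 0.078555 × 0.13235 / (24 × 0.75281) = 0.0003389
  Wq_B = Lq/λ = 0.00033889/9.0 = 0.00003765
  W_B = Wq_B + 1/μ = 0.00003765 + 0.05882 = 0.05886

Since W_B = 0.05886 < W_A = 0.07407, Option B (multiple servers) has the shorter time in system.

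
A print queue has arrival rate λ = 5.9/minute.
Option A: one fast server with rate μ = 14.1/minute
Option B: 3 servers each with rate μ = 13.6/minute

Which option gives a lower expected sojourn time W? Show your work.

Option A: single server μ = 14.1 (M/M/1)
  ρ_A = 5.9/14.1 = 0.4184
  W_A = 1/(μ-λ) = 1/(14.1-5.9) = 1/8.20 = 0.1220

Option B: 3 servers μ = 13.6 (M/M/3)
  ρ_B = λ/(cμ) = 5.9/(3×13.6) = 0.1446
  Offered load a = λ/μ = cρ = 5.9/13.6 = 0.4338
  P₀ = [ Σₙ₌₀^2 aⁿ/n! + a^3/(3!(1-ρ)) ]⁻¹
  Σ = a^0/0! + a^1/1! + a^2/2! = 1.0000 + 0.4338 + 0.09410 = 1.5279
  a^3/(3!(1-ρ)) = 0.08165/(6 × 0.8554) = 0.01591
  P₀ = 1/(1.5279 + 0.01591) = 0.6477
  Lq = P₀·a^3·ρ / (3!(1-ρ)²) = 0.6477 × 0.08165 × 0.1446 / (6 × 0.7317) = 0.001742
  Wq_B = Lq/λ = 0.001742/5.9 = 0.00029525
  W_B = Wq_B + 1/μ = 0.00029525 + 0.073529 = 0.07382

Since W_B = 0.07382 < W_A = 0.1220, Option B (multiple servers) has the shorter time in system.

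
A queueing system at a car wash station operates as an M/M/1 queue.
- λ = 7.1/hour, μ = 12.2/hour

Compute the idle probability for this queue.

ρ = λ/μ = 7.1/12.2 = 0.5820
P(0) = 1 - ρ = 1 - 0.5820 = 0.4180
The server is idle 41.80% of the time.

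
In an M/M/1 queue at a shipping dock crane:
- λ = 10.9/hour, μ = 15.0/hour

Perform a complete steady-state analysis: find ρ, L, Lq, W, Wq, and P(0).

Step 1: ρ = λ/μ = 10.9/15.0 = 0.7267
Step 2: L = λ/(μ-λ) = 10.9/4.10 = 2.6585
Step 3: Lq = λ²/(μ(μ-λ)) = 118.81/(15.0×4.10) = 1.9319
Step 4: W = 1/(μ-λ) = 1/4.10 = 0.2439
Step 5: Wq = λ/(μ(μ-λ)) = 10.9/(15.0×4.10) = 0.1772
Step 6: P(0) = 1-ρ = 0.2733
Verify: L = λW = 10.9×0.2439 = 2.6585 ✔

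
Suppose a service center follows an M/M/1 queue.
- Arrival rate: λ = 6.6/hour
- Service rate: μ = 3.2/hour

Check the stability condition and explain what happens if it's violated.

Stability requires ρ = λ/(cμ) < 1
ρ = 6.6/(1 × 3.2) = 6.6/3.20 = 2.0625
Since 2.0625 ≥ 1, the system is UNSTABLE.
Queue grows without bound. Need μ > λ = 6.6.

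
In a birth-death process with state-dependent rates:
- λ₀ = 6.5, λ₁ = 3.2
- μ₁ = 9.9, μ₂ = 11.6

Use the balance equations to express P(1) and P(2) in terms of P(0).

Balance equations:
State 0: λ₀P₀ = μ₁P₁ → P₁ = (λ₀/μ₁)P₀ = (6.5/9.9)P₀ = 0.6566P₀
State 1: P₂ = (λ₀λ₁)/(μ₁μ₂)P₀ = (6.5×3.2)/(9.9×11.6)P₀ = 0.1811P₀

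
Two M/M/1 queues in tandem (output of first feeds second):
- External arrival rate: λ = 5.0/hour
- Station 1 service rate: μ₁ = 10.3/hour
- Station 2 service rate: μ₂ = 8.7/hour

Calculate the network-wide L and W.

By Jackson's theorem, each station behaves as independent M/M/1.
Station 1: ρ₁ = 5.0/10.3 = 0.4854, L₁ = ρ₁/(1-ρ₁) = λ/(μ₁-λ) = 5.0/5.30 = 0.943396
Station 2: ρ₂ = 5.0/8.7 = 0.5747, L₂ = ρ₂/(1-ρ₂) = λ/(μ₂-λ) = 5.0/3.70 = 1.35135
Total: L = L₁ + L₂ = 0.943396 + 1.35135 = 2.2947
W = L/λ = 2.2947/5.0 = 0.4589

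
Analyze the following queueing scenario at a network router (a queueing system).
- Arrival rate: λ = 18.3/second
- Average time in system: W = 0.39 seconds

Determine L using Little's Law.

Little's Law: L = λW
L = 18.3 × 0.39 = 7.1370 packets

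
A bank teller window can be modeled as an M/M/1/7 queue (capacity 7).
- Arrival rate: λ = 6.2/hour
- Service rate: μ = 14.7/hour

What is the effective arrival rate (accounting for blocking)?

ρ = λ/μ = 6.2/14.7 = 0.42177
P₀ = (1-ρ)/(1-ρ^(K+1)) = (1-0.42177)/(1-0.42177^8) = 0.5782/0.9990 = 0.5788
P_K = P₀×ρ^K = 0.5788 × 0.42177^7 = 0.5788 × 0.002374 = 0.001374
λ_eff = λ(1-P_K) = 6.2 × (1 - 0.001374) = 6.2 × 0.99863 = 6.1915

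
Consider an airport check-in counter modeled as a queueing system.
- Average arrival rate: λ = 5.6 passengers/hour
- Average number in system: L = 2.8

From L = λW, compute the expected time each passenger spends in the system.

Little's Law: L = λW, so W = L/λ
W = 2.8/5.6 = 0.5000 hours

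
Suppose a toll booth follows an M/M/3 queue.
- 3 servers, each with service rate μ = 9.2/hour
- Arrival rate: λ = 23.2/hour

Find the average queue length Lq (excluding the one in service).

Traffic intensity: ρ = λ/(cμ) = 23.2/(3×9.2) = 0.8406
Since ρ = 0.8406 < 1, system is stable.
Offered load a = λ/μ = cρ = 23.2/9.2 = 2.5217
P₀ = [ Σₙ₌₀^2 aⁿ/n! + a^3/(3!(1-ρ)) ]⁻¹
Σ = a^0/0! + a^1/1! + a^2/2! = 1.0000 + 2.5217 + 3.1796 = 6.7013
a^3/(3!(1-ρ)) = 16.0362/(6 × 0.15942) = 16.7651
P₀ = 1/(6.7013 + 16.7651) = 0.04261
Lq = P₀·a^3·ρ / (3!(1-ρ)²) = 0.042614 × 16.0362 × 0.84058 / (6 × 0.025415) = 3.7670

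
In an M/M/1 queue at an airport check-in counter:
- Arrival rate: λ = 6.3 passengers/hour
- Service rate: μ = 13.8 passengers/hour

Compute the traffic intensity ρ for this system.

Server utilization: ρ = λ/μ
ρ = 6.3/13.8 = 0.4565
The server is busy 45.65% of the time.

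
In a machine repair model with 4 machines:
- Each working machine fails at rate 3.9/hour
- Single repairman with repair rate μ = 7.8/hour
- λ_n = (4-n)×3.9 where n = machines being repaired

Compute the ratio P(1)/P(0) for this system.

P(1)/P(0) = ∏_{i=0}^{1-1} λ_i/μ_{i+1}
= (4-0)×3.9/7.8
= 2.0000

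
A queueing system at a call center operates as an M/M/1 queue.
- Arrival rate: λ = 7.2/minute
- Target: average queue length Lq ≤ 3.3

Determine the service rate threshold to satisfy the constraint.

For M/M/1: Lq = λ²/(μ(μ-λ))
Need Lq ≤ 3.3, i.e. μ(μ-λ) ≥ λ²/3.3
μ² - 7.2μ - 51.84/3.3 ≥ 0  →  μ² - 7.2μ - 15.7091 ≥ 0
Quadratic formula (positive root): μ = [λ + √(λ² + 4×15.7091)]/2
Discriminant: 51.84 + 4×15.7091 = 114.6764, √114.6764 = 10.70871
μ ≥ (7.2 + 10.70871)/2 = 8.9544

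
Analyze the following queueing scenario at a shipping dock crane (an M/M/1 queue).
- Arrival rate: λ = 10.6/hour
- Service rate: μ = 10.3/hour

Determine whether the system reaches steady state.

Stability requires ρ = λ/(cμ) < 1
ρ = 10.6/(1 × 10.3) = 10.6/10.30 = 1.0291
Since 1.0291 ≥ 1, the system is UNSTABLE.
Queue grows without bound. Need μ > λ = 10.6.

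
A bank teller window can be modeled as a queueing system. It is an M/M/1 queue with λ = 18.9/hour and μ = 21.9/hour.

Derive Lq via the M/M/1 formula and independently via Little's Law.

Method 1 (direct): Lq = λ²/(μ(μ-λ)) = 357.21/(21.9 × 3.00) = 5.4370

Method 2 (Little's Law):
W = 1/(μ-λ) = 1/3.00 = 0.33333
Wq = W - 1/μ = 0.33333 - 0.045662 = 0.28767
Lq = λWq = 18.9 × 0.28767 = 5.4370 ✔ (matches Method 1)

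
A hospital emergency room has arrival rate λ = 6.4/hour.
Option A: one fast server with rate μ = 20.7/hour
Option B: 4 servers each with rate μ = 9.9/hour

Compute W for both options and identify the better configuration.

Option A: single server μ = 20.7 (M/M/1)
  ρ_A = 6.4/20.7 = 0.3092
  W_A = 1/(μ-λ) = 1/(20.7-6.4) = 1/14.30 = 0.06993

Option B: 4 servers μ = 9.9 (M/M/4)
  ρ_B = λ/(cμ) = 6.4/(4×9.9) = 0.1616
  Offered load a = λ/μ = cρ = 6.4/9.9 = 0.6465
  P₀ = [ Σₙ₌₀^3 aⁿ/n! + a^4/(4!(1-ρ)) ]⁻¹
  Σ = a^0/0! + a^1/1! + a^2/2! + a^3/3! = 1.0000 + 0.6465 + 0.2090 + 0.04503 = 1.9005
  a^4/(4!(1-ρ)) = 0.17465/(24 × 0.83838) = 0.008680
  P₀ = 1/(1.9005 + 0.008680) = 0.5238
  Lq = P₀·a^4·ρ / (4!(1-ρ)²) = 0.52380 × 0.17465 × 0.16162 / (24 × 0.70289) = 0.0008765
  Wq_B = Lq/λ = 0.00087646/6.4 = 0.0001369
  W_B = Wq_B + 1/μ = 0.0001369 + 0.1010 = 0.1011

Since W_A = 0.06993 < W_B = 0.1011, Option A (single fast server) has the shorter time in system.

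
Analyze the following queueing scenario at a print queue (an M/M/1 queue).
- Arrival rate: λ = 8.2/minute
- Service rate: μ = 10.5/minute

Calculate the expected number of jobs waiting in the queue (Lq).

ρ = λ/μ = 8.2/10.5 = 0.7810
For M/M/1: Lq = λ²/(μ(μ-λ))
Lq = 67.24/(10.5 × 2.30)
Lq = 2.7843 jobs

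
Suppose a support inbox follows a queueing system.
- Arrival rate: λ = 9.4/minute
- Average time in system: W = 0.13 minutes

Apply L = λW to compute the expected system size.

Little's Law: L = λW
L = 9.4 × 0.13 = 1.2220 emails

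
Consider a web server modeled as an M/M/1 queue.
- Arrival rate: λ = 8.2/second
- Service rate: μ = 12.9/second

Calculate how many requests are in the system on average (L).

ρ = λ/μ = 8.2/12.9 = 0.6357
For M/M/1: L = λ/(μ-λ)
L = 8.2/(12.9-8.2) = 8.2/4.70
L = 1.7447 requests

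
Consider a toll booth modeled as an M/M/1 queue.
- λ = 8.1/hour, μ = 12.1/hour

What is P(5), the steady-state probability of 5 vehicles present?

ρ = λ/μ = 8.1/12.1 = 0.6694
P(n) = (1-ρ)ρⁿ
P(5) = (1-0.6694) × 0.6694^5
P(5) = 0.33060 × 0.13441
P(5) = 0.04444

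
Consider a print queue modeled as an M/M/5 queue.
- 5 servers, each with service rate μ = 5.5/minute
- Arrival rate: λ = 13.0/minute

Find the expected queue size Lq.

Traffic intensity: ρ = λ/(cμ) = 13.0/(5×5.5) = 0.4727
Since ρ = 0.4727 < 1, system is stable.
Offered load a = λ/μ = cρ = 13.0/5.5 = 2.3636
P₀ = [ Σₙ₌₀^4 aⁿ/n! + a^5/(5!(1-ρ)) ]⁻¹
Σ = a^0/0! + a^1/1! + a^2/2! + a^3/3! + a^4/4! = 1.0000 + 2.3636 + 2.7934 + 2.2009 + 1.3005 = 9.6584
a^5/(5!(1-ρ)) = 73.7740/(120 × 0.52727) = 1.1660
P₀ = 1/(9.6584 + 1.1660) = 0.09238
Lq = P₀·a^5·ρ / (5!(1-ρ)²) = 0.09238 × 73.7740 × 0.4727 / (120 × 0.2780) = 0.09657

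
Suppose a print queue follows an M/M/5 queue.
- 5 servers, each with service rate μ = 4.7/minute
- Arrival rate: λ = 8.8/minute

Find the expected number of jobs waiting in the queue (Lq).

Traffic intensity: ρ = λ/(cμ) = 8.8/(5×4.7) = 0.3745
Since ρ = 0.3745 < 1, system is stable.
Offered load a = λ/μ = cρ = 8.8/4.7 = 1.8723
P₀ = [ Σₙ₌₀^4 aⁿ/n! + a^5/(5!(1-ρ)) ]⁻¹
Σ = a^0/0! + a^1/1! + a^2/2! + a^3/3! + a^4/4! = 1.0000 + 1.8723 + 1.7528 + 1.0940 + 0.5121 = 6.2312
a^5/(5!(1-ρ)) = 23.0104/(120 × 0.62553) = 0.3065
P₀ = 1/(6.2312 + 0.3065) = 0.1530
Lq = P₀·a^5·ρ / (5!(1-ρ)²) = 0.15296 × 23.0104 × 0.37447 / (120 × 0.39129) = 0.02807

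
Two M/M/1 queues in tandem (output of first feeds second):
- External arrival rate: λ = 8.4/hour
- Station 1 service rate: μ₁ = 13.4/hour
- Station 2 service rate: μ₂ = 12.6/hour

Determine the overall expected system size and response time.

By Jackson's theorem, each station behaves as independent M/M/1.
Station 1: ρ₁ = 8.4/13.4 = 0.6269, L₁ = ρ₁/(1-ρ₁) = λ/(μ₁-λ) = 8.4/5.00 = 1.6800
Station 2: ρ₂ = 8.4/12.6 = 0.6667, L₂ = ρ₂/(1-ρ₂) = λ/(μ₂-λ) = 8.4/4.20 = 2.0000
Total: L = L₁ + L₂ = 1.6800 + 2.0000 = 3.6800
W = L/λ = 3.6800/8.4 = 0.4381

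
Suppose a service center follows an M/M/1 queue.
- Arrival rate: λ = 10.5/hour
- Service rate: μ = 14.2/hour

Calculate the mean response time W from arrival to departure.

First, compute utilization: ρ = λ/μ = 10.5/14.2 = 0.7394
For M/M/1: W = 1/(μ-λ)
W = 1/(14.2-10.5) = 1/3.70
W = 0.2703 hours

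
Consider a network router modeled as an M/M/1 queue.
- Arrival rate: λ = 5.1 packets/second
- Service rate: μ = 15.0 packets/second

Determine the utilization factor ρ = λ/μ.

Server utilization: ρ = λ/μ
ρ = 5.1/15.0 = 0.3400
The server is busy 34.00% of the time.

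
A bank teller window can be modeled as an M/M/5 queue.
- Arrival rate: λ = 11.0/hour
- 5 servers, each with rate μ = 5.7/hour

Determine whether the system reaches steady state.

Stability requires ρ = λ/(cμ) < 1
ρ = 11.0/(5 × 5.7) = 11.0/28.50 = 0.3860
Since 0.3860 < 1, the system is STABLE.
The servers are busy 38.60% of the time.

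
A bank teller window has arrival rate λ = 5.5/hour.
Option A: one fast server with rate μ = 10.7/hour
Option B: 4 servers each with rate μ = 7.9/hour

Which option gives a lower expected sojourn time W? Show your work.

Option A: single server μ = 10.7 (M/M/1)
  ρ_A = 5.5/10.7 = 0.5140
  W_A = 1/(μ-λ) = 1/(10.7-5.5) = 1/5.20 = 0.1923

Option B: 4 servers μ = 7.9 (M/M/4)
  ρ_B = λ/(cμ) = 5.5/(4×7.9) = 0.1741
  Offered load a = λ/μ = cρ = 5.5/7.9 = 0.6962
  P₀ = [ Σₙ₌₀^3 aⁿ/n! + a^4/(4!(1-ρ)) ]⁻¹
  Σ = a^0/0! + a^1/1! + a^2/2! + a^3/3! = 1.0000 + 0.69620 + 0.24235 + 0.056241 = 1.9948
  a^4/(4!(1-ρ)) = 0.2349/(24 × 0.8259) = 0.01185
  P₀ = 1/(1.9948 + 0.01185) = 0.4983
  Lq = P₀·a^4·ρ / (4!(1-ρ)²) = 0.4983 × 0.2349 × 0.1741 / (24 × 0.6822) = 0.001245
  Wq_B = Lq/λ = 0.0012446/5.5 = 0.0002263
  W_B = Wq_B + 1/μ = 0.0002263 + 0.1266 = 0.1268

Since W_B = 0.1268 < W_A = 0.1923, Option B (multiple servers) has the shorter time in system.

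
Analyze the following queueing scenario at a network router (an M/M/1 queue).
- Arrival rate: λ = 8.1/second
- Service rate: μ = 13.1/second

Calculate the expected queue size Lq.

ρ = λ/μ = 8.1/13.1 = 0.6183
For M/M/1: Lq = λ²/(μ(μ-λ))
Lq = 65.61/(13.1 × 5.00)
Lq = 1.0017 packets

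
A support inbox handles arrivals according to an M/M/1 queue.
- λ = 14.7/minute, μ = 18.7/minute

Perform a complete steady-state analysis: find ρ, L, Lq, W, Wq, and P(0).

Step 1: ρ = λ/μ = 14.7/18.7 = 0.7861
Step 2: L = λ/(μ-λ) = 14.7/4.00 = 3.6750
Step 3: Lq = λ²/(μ(μ-λ)) = 216.09/(18.7×4.00) = 2.8889
Step 4: W = 1/(μ-λ) = 1/4.00 = 0.2500
Step 5: Wq = λ/(μ(μ-λ)) = 14.7/(18.7×4.00) = 0.1965
Step 6: P(0) = 1-ρ = 0.2139
Verify: L = λW = 14.7×0.2500 = 3.6750 ✔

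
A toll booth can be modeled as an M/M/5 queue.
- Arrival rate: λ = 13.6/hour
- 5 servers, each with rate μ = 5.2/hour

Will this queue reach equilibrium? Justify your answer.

Stability requires ρ = λ/(cμ) < 1
ρ = 13.6/(5 × 5.2) = 13.6/26.00 = 0.5231
Since 0.5231 < 1, the system is STABLE.
The servers are busy 52.31% of the time.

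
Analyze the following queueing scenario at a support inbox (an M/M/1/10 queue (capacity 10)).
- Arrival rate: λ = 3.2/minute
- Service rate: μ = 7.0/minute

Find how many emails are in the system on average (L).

ρ = λ/μ = 3.2/7.0 = 0.45714
P₀ = (1-ρ)/(1-ρ^(K+1)) = (1-0.45714)/(1-0.45714^11) = 0.5429/0.9998 = 0.5430
P_K = P₀×ρ^K = 0.5430 × 0.45714^10 = 0.5430 × 0.0003986 = 0.0002164
L = ρ[1 - (K+1)ρ^K + Kρ^(K+1)] / [(1-ρ)(1-ρ^(K+1))]
L = 0.45714 × (1 - 11×0.0003986 + 10×0.0001822) / ((1 - 0.45714) × (1 - 0.0001822)) = 0.8401 emails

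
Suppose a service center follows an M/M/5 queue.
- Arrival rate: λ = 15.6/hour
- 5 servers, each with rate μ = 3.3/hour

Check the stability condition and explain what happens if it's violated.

Stability requires ρ = λ/(cμ) < 1
ρ = 15.6/(5 × 3.3) = 15.6/16.50 = 0.9455
Since 0.9455 < 1, the system is STABLE.
The servers are busy 94.55% of the time.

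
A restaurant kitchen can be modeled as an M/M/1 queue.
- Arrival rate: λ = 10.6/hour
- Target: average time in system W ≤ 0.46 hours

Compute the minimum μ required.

For M/M/1: W = 1/(μ-λ)
Need W ≤ 0.46, so 1/(μ-λ) ≤ 0.46
μ - λ ≥ 1/0.46 = 2.1739
μ ≥ 10.6 + 2.1739 = 12.7739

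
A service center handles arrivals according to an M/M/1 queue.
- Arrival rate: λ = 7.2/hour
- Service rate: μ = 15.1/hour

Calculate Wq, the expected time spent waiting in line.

First, compute utilization: ρ = λ/μ = 7.2/15.1 = 0.4768
For M/M/1: Wq = λ/(μ(μ-λ))
Wq = 7.2/(15.1 × (15.1-7.2))
Wq = 7.2/(15.1 × 7.90)
Wq = 0.06036 hours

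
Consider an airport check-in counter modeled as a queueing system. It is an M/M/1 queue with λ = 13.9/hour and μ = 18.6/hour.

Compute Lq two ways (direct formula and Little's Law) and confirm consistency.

Method 1 (direct): Lq = λ²/(μ(μ-λ)) = 193.21/(18.6 × 4.70) = 2.2101

Method 2 (Little's Law):
W = 1/(μ-λ) = 1/4.70 = 0.2128
Wq = W - 1/μ = 0.2128 - 0.05376 = 0.1590
Lq = λWq = 13.9 × 0.1590 = 2.2101 ✔ (matches Method 1)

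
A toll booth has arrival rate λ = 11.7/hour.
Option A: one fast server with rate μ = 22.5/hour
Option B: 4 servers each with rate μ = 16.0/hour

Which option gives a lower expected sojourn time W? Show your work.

Option A: single server μ = 22.5 (M/M/1)
  ρ_A = 11.7/22.5 = 0.5200
  W_A = 1/(μ-λ) = 1/(22.5-11.7) = 1/10.80 = 0.09259

Option B: 4 servers μ = 16.0 (M/M/4)
  ρ_B = λ/(cμ) = 11.7/(4×16.0) = 0.1828
  Offered load a = λ/μ = cρ = 11.7/16.0 = 0.7312
  P₀ = [ Σₙ₌₀^3 aⁿ/n! + a^4/(4!(1-ρ)) ]⁻¹
  Σ = a^0/0! + a^1/1! + a^2/2! + a^3/3! = 1.0000 + 0.7312 + 0.2674 + 0.06517 = 2.0638
  a^4/(4!(1-ρ)) = 0.2859/(24 × 0.8172) = 0.01458
  P₀ = 1/(2.0638 + 0.01458) = 0.4811
  Lq = P₀·a^4·ρ / (4!(1-ρ)²) = 0.4811 × 0.2859 × 0.1828 / (24 × 0.6678) = 0.001569
  Wq_B = Lq/λ = 0.001569/11.7 = 0.0001341
  W_B = Wq_B + 1/μ = 0.0001341 + 0.06250 = 0.06263

Since W_B = 0.06263 < W_A = 0.09259, Option B (multiple servers) has the shorter time in system.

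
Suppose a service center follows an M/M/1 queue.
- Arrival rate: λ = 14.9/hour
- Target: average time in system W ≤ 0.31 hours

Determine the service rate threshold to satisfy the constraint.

For M/M/1: W = 1/(μ-λ)
Need W ≤ 0.31, so 1/(μ-λ) ≤ 0.31
μ - λ ≥ 1/0.31 = 3.2258
μ ≥ 14.9 + 3.2258 = 18.1258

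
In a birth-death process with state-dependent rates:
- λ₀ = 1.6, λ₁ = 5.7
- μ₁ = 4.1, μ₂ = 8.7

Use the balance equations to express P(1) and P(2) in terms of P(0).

Balance equations:
State 0: λ₀P₀ = μ₁P₁ → P₁ = (λ₀/μ₁)P₀ = (1.6/4.1)P₀ = 0.3902P₀
State 1: P₂ = (λ₀λ₁)/(μ₁μ₂)P₀ = (1.6×5.7)/(4.1×8.7)P₀ = 0.2557P₀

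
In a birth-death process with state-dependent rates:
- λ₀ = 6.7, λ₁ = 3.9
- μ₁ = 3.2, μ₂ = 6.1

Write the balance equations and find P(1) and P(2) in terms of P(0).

Balance equations:
State 0: λ₀P₀ = μ₁P₁ → P₁ = (λ₀/μ₁)P₀ = (6.7/3.2)P₀ = 2.0938P₀
State 1: P₂ = (λ₀λ₁)/(μ₁μ₂)P₀ = (6.7×3.9)/(3.2×6.1)P₀ = 1.3386P₀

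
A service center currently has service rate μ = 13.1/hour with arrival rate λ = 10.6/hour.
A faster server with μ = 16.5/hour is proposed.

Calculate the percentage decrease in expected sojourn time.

System 1: ρ₁ = 10.6/13.1 = 0.8092, W₁ = 1/(13.1-10.6) = 0.4000
System 2: ρ₂ = 10.6/16.5 = 0.6424, W₂ = 1/(16.5-10.6) = 0.1695
Improvement: (W₁-W₂)/W₁ = (0.4000-0.1695)/0.4000 = 57.63%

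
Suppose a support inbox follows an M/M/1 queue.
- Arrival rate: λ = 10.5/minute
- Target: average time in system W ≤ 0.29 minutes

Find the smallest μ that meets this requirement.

For M/M/1: W = 1/(μ-λ)
Need W ≤ 0.29, so 1/(μ-λ) ≤ 0.29
μ - λ ≥ 1/0.29 = 3.4483
μ ≥ 10.5 + 3.4483 = 13.9483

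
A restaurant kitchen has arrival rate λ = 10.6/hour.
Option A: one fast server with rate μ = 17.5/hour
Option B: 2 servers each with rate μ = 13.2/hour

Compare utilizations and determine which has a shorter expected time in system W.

Option A: single server μ = 17.5 (M/M/1)
  ρ_A = 10.6/17.5 = 0.6057
  W_A = 1/(μ-λ) = 1/(17.5-10.6) = 1/6.90 = 0.1449

Option B: 2 servers μ = 13.2 (M/M/2)
  ρ_B = λ/(cμ) = 10.6/(2×13.2) = 0.4015
  Offered load a = λ/μ = cρ = 10.6/13.2 = 0.8030
  P₀ = [ Σₙ₌₀^1 aⁿ/n! + a^2/(2!(1-ρ)) ]⁻¹
  Σ = a^0/0! + a^1/1! = 1.0000 + 0.8030 = 1.8030
  a^2/(2!(1-ρ)) = 0.64486/(2 × 0.59848) = 0.5387
  P₀ = 1/(1.8030 + 0.5387) = 0.4270
  Lq = P₀·a^2·ρ / (2!(1-ρ)²) = 0.4270 × 0.6449 × 0.4015 / (2 × 0.3582) = 0.1543
  Wq_B = Lq/λ = 0.1543/10.6 = 0.01456
  W_B = Wq_B + 1/μ = 0.01456 + 0.07576 = 0.09032

Since W_B = 0.09032 < W_A = 0.1449, Option B (multiple servers) has the shorter time in system.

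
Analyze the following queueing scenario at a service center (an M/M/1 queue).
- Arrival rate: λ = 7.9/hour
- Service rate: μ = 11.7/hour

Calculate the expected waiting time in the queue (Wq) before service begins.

First, compute utilization: ρ = λ/μ = 7.9/11.7 = 0.6752
For M/M/1: Wq = λ/(μ(μ-λ))
Wq = 7.9/(11.7 × (11.7-7.9))
Wq = 7.9/(11.7 × 3.80)
Wq = 0.1777 hours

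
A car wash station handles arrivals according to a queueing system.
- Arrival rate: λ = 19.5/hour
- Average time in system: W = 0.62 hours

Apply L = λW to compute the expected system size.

Little's Law: L = λW
L = 19.5 × 0.62 = 12.0900 cars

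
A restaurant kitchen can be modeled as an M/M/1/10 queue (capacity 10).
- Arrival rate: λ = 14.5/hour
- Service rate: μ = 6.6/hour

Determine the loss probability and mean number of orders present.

ρ = λ/μ = 14.5/6.6 = 2.1970
P₀ = (1-ρ)/(1-ρ^(K+1)) = (1-2.1970)/(1-2.1970^11) = -1.1970/-5755.1304 = 0.0002080
P_K = P₀×ρ^K = 0.00020799 × 2.1970^10 = 0.00020799 × 2619.9956 = 0.5449
Blocking probability P_10 = 0.5449 (54.49%)
L = ρ[1 - (K+1)ρ^K + Kρ^(K+1)] / [(1-ρ)(1-ρ^(K+1))]
L = 2.1970 × (1 - 11×2619.9956 + 10×5756.1304) / ((1 - 2.1970) × (1 - 5756.1304)) = 9.1665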